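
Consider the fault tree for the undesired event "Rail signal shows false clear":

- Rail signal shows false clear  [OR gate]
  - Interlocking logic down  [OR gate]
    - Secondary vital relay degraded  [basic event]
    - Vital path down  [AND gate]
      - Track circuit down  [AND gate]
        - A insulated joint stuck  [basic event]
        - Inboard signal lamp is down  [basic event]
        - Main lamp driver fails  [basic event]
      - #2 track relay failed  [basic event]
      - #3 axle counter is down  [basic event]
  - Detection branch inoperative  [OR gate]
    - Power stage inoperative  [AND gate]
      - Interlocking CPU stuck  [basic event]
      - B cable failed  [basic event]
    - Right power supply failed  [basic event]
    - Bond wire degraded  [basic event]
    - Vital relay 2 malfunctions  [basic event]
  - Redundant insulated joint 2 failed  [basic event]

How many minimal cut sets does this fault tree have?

Track circuit down [AND]: one cut set from each child combined → 1 × 1 × 1 = 1 cut set(s).
Vital path down [AND]: one cut set from each child combined → 1 × 1 × 1 = 1 cut set(s).
Interlocking logic down [OR]: union of children's cut sets → 2 cut set(s).
Power stage inoperative [AND]: one cut set from each child combined → 1 × 1 = 1 cut set(s).
Detection branch inoperative [OR]: union of children's cut sets → 4 cut set(s).
Rail signal shows false clear [OR]: union of children's cut sets → 7 cut set(s).
Minimal cut sets: {Secondary vital relay degraded}; {#2 track relay failed, #3 axle counter is down, A insulated joint stuck, Inboard signal lamp is down, Main lamp driver fails}; {B cable failed, Interlocking CPU stuck}; {Right power supply failed}; {Bond wire degraded}; {Vital relay 2 malfunctions}; {Redundant insulated joint 2 failed}.

7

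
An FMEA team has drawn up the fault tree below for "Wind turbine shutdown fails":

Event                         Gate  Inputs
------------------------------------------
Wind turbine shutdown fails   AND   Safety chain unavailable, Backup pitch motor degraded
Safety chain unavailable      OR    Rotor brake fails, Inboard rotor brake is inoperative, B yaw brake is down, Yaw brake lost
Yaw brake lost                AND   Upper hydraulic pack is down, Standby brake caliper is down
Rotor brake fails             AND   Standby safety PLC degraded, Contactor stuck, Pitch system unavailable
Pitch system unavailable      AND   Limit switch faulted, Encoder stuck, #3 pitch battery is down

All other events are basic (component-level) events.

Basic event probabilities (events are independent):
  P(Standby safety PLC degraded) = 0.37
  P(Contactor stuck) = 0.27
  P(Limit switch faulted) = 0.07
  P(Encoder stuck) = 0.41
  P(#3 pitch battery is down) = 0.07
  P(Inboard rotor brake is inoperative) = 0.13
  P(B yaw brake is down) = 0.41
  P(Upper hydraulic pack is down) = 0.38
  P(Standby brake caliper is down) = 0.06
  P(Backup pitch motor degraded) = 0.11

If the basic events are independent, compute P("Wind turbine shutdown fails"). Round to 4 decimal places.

P(Pitch system unavailable) [AND] = 0.07 × 0.41 × 0.07 = 0.002009
P(Rotor brake fails) [AND] = 0.37 × 0.27 × 0.002009 = 0.000201
P(Yaw brake lost) [AND] = 0.38 × 0.06 = 0.022800
P(Safety chain unavailable) [OR] = 1 − (1−0.000201) × (1−0.13) × (1−0.41) × (1−0.022800) = 0.498504
P(Wind turbine shutdown fails) [AND] = 0.498504 × 0.11 = 0.054835
Rounded to 4 decimal places: P(Wind turbine shutdown fails) ≈ 0.0548.

0.0548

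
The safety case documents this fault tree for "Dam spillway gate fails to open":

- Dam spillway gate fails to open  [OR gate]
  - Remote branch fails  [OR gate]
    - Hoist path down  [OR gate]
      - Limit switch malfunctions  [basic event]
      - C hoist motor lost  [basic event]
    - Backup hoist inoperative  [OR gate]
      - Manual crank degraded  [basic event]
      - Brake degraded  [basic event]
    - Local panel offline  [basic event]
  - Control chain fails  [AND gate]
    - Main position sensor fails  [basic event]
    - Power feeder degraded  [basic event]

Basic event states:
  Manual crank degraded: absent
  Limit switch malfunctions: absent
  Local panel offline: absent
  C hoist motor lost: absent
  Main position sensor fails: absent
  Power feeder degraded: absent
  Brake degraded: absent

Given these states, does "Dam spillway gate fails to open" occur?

Hoist path down [OR]: Limit switch malfunctions=not, C hoist motor lost=not → no input occurs → does not occur.
Backup hoist inoperative [OR]: Manual crank degraded=not, Brake degraded=not → no input occurs → does not occur.
Remote branch fails [OR]: Hoist path down=not, Backup hoist inoperative=not, Local panel offline=not → no input occurs → does not occur.
Control chain fails [AND]: Main position sensor fails=not, Power feeder degraded=not → not all inputs occur → does not occur.
Dam spillway gate fails to open [OR]: Remote branch fails=not, Control chain fails=not → no input occurs → does not occur.

No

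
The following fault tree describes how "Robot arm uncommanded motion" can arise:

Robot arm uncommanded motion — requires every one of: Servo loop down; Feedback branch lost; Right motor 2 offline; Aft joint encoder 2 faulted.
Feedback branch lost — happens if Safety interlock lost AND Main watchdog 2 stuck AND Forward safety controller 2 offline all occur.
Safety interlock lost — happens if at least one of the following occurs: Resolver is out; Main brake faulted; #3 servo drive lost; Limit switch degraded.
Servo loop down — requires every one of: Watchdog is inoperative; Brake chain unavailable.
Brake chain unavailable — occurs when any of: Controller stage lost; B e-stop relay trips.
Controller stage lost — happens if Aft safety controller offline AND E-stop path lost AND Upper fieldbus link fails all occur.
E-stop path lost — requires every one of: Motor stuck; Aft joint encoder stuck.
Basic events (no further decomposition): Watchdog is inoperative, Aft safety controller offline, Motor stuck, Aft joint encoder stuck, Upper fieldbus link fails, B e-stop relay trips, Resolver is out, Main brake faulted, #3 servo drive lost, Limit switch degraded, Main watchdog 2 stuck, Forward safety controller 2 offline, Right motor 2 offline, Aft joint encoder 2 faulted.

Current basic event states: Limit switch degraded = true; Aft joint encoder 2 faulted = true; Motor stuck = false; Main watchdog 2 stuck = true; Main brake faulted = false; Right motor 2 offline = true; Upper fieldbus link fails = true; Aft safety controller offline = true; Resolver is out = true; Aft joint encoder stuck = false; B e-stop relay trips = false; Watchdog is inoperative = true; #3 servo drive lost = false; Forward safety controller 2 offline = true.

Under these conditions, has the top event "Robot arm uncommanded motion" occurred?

E-stop path lost [AND]: Motor stuck=not, Aft joint encoder stuck=not → not all inputs occur → does not occur.
Controller stage lost [AND]: Aft safety controller offline=occurs, E-stop path lost=not, Upper fieldbus link fails=occurs → not all inputs occur → does not occur.
Brake chain unavailable [OR]: Controller stage lost=not, B e-stop relay trips=not → no input occurs → does not occur.
Servo loop down [AND]: Watchdog is inoperative=occurs, Brake chain unavailable=not → not all inputs occur → does not occur.
Safety interlock lost [OR]: Resolver is out=occurs, Main brake faulted=not, #3 servo drive lost=not, Limit switch degraded=occurs → at least one input occurs → occurs.
Feedback branch lost [AND]: Safety interlock lost=occurs, Main watchdog 2 stuck=occurs, Forward safety controller 2 offline=occurs → all inputs occur → occurs.
Robot arm uncommanded motion [AND]: Servo loop down=not, Feedback branch lost=occurs, Right motor 2 offline=occurs, Aft joint encoder 2 faulted=occurs → not all inputs occur → does not occur.

No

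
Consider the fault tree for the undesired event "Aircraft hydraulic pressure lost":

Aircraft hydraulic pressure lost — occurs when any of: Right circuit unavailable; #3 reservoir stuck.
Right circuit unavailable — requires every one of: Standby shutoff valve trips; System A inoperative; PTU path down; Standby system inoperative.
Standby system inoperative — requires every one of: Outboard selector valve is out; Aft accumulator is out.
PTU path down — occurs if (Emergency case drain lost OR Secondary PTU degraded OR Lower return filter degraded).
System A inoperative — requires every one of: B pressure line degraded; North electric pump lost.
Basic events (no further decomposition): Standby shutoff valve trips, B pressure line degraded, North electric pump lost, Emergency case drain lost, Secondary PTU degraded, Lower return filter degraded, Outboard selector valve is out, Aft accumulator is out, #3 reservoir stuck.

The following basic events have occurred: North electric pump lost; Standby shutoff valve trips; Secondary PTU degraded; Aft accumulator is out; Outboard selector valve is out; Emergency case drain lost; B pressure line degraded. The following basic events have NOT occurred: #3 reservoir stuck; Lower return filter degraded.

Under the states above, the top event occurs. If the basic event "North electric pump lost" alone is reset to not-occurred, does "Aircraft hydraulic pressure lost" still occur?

Counterfactual: set "North electric pump lost" to not occurred.
System A inoperative [AND]: B pressure line degraded=occurs, North electric pump lost=not → not all inputs occur → does not occur.
PTU path down [OR]: Emergency case drain lost=occurs, Secondary PTU degraded=occurs, Lower return filter degraded=not → at least one input occurs → occurs.
Standby system inoperative [AND]: Outboard selector valve is out=occurs, Aft accumulator is out=occurs → all inputs occur → occurs.
Right circuit unavailable [AND]: Standby shutoff valve trips=occurs, System A inoperative=not, PTU path down=occurs, Standby system inoperative=occurs → not all inputs occur → does not occur.
Aircraft hydraulic pressure lost [OR]: Right circuit unavailable=not, #3 reservoir stuck=not → no input occurs → does not occur.

No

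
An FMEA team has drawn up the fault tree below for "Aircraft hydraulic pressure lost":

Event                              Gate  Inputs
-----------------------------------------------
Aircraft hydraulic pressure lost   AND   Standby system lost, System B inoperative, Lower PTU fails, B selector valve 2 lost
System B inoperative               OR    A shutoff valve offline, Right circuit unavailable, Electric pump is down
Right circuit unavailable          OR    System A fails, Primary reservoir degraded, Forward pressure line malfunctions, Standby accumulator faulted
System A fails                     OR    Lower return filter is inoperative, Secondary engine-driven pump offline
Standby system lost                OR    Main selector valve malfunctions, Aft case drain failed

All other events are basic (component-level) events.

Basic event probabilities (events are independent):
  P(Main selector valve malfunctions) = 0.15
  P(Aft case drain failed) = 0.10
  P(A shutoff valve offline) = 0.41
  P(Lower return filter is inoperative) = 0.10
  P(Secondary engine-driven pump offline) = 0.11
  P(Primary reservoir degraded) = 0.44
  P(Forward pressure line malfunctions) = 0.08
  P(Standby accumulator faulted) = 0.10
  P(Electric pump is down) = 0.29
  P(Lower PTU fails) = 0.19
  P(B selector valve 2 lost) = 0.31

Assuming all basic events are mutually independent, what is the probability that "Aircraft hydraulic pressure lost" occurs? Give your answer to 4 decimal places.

P(Standby system lost) [OR] = 1 − (1−0.15) × (1−0.10) = 0.235000
P(System A fails) [OR] = 1 − (1−0.10) × (1−0.11) = 0.199000
P(Right circuit unavailable) [OR] = 1 − (1−0.199000) × (1−0.44) × (1−0.08) × (1−0.10) = 0.628592
P(System B inoperative) [OR] = 1 − (1−0.41) × (1−0.628592) × (1−0.29) = 0.844417
P(Aircraft hydraulic pressure lost) [AND] = 0.235000 × 0.844417 × 0.19 × 0.31 = 0.011688
Rounded to 4 decimal places: P(Aircraft hydraulic pressure lost) ≈ 0.0117.

0.0117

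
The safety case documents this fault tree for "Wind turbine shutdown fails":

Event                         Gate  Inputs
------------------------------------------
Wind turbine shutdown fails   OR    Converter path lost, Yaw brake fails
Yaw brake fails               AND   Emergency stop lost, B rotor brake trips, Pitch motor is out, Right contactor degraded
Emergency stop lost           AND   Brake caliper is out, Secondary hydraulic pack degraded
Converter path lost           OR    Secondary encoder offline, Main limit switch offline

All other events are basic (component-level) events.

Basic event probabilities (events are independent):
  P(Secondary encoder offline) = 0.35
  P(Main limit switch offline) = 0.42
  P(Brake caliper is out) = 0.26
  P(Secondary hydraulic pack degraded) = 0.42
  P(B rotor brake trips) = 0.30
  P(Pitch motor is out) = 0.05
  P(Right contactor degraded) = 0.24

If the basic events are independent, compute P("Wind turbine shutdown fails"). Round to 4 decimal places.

P(Converter path lost) [OR] = 1 − (1−0.35) × (1−0.42) = 0.623000
P(Emergency stop lost) [AND] = 0.26 × 0.42 = 0.109200
P(Yaw brake fails) [AND] = 0.109200 × 0.30 × 0.05 × 0.24 = 0.000393
P(Wind turbine shutdown fails) [OR] = 1 − (1−0.623000) × (1−0.000393) = 0.623148
Rounded to 4 decimal places: P(Wind turbine shutdown fails) ≈ 0.6231.

0.6231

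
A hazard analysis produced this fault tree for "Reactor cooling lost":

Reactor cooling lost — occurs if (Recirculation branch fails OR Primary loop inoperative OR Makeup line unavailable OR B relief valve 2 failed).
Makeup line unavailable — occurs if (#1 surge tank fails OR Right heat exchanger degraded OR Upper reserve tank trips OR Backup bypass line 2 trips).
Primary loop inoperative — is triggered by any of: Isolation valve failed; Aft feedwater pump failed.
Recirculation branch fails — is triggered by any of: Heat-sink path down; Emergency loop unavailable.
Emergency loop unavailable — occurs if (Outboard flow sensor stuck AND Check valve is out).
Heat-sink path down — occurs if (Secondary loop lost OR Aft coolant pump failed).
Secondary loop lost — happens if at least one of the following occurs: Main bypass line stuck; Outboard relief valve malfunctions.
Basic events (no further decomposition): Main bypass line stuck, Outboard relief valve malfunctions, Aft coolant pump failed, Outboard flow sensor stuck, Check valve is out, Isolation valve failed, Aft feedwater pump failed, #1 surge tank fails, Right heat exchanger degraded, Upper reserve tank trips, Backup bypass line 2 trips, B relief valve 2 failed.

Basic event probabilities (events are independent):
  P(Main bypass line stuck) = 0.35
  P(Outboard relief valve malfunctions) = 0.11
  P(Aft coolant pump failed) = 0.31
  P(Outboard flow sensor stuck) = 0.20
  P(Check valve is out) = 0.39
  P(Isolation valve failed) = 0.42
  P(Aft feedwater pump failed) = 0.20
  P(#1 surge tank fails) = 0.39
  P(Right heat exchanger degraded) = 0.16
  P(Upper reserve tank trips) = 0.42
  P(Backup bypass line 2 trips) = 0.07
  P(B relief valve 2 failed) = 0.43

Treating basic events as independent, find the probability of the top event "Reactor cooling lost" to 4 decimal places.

P(Secondary loop lost) [OR] = 1 − (1−0.35) × (1−0.11) = 0.421500
P(Heat-sink path down) [OR] = 1 − (1−0.421500) × (1−0.31) = 0.600835
P(Emergency loop unavailable) [AND] = 0.20 × 0.39 = 0.078000
P(Recirculation branch fails) [OR] = 1 − (1−0.600835) × (1−0.078000) = 0.631970
P(Primary loop inoperative) [OR] = 1 − (1−0.42) × (1−0.20) = 0.536000
P(Makeup line unavailable) [OR] = 1 − (1−0.39) × (1−0.16) × (1−0.42) × (1−0.07) = 0.723611
P(Reactor cooling lost) [OR] = 1 − (1−0.631970) × (1−0.536000) × (1−0.723611) × (1−0.43) = 0.973097
Rounded to 4 decimal places: P(Reactor cooling lost) ≈ 0.9731.

0.9731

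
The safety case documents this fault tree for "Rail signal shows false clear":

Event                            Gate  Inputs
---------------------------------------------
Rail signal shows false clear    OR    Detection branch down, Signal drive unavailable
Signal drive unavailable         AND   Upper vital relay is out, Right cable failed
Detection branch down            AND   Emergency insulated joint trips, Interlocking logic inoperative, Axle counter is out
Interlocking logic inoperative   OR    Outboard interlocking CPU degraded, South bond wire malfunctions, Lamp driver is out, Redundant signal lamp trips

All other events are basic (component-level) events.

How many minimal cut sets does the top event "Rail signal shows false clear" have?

5

Interlocking logic inoperative [OR]: union of children's cut sets → 4 cut set(s).
Detection branch down [AND]: one cut set from each child combined → 1 × 4 × 1 = 4 cut set(s).
Signal drive unavailable [AND]: one cut set from each child combined → 1 × 1 = 1 cut set(s).
Rail signal shows false clear [OR]: union of children's cut sets → 5 cut set(s).
Minimal cut sets: {Axle counter is out, Emergency insulated joint trips, Outboard interlocking CPU degraded}; {Axle counter is out, Emergency insulated joint trips, South bond wire malfunctions}; {Axle counter is out, Emergency insulated joint trips, Lamp driver is out}; {Axle counter is out, Emergency insulated joint trips, Redundant signal lamp trips}; {Right cable failed, Upper vital relay is out}.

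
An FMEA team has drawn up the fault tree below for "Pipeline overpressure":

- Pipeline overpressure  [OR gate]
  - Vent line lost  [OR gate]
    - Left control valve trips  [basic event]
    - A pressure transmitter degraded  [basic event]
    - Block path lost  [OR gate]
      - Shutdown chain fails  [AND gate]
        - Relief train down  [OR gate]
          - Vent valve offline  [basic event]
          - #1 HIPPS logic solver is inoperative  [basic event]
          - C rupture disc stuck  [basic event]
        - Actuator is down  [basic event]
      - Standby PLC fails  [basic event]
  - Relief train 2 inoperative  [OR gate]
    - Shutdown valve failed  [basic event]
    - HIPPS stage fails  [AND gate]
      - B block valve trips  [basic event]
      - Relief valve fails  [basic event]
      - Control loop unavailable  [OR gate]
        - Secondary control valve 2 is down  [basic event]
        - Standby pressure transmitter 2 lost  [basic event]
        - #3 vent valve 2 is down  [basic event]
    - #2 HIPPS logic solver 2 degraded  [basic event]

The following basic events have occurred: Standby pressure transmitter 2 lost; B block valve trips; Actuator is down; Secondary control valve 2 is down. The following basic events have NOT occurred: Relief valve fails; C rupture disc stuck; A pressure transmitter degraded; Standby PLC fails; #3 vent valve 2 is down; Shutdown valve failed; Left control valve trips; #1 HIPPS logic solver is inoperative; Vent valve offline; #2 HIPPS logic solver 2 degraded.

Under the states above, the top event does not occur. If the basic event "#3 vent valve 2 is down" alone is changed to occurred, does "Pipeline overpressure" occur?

No

Counterfactual: set "#3 vent valve 2 is down" to occurred.
Relief train down [OR]: Vent valve offline=not, #1 HIPPS logic solver is inoperative=not, C rupture disc stuck=not → no input occurs → does not occur.
Shutdown chain fails [AND]: Relief train down=not, Actuator is down=occurs → not all inputs occur → does not occur.
Block path lost [OR]: Shutdown chain fails=not, Standby PLC fails=not → no input occurs → does not occur.
Vent line lost [OR]: Left control valve trips=not, A pressure transmitter degraded=not, Block path lost=not → no input occurs → does not occur.
Control loop unavailable [OR]: Secondary control valve 2 is down=occurs, Standby pressure transmitter 2 lost=occurs, #3 vent valve 2 is down=occurs → at least one input occurs → occurs.
HIPPS stage fails [AND]: B block valve trips=occurs, Relief valve fails=not, Control loop unavailable=occurs → not all inputs occur → does not occur.
Relief train 2 inoperative [OR]: Shutdown valve failed=not, HIPPS stage fails=not, #2 HIPPS logic solver 2 degraded=not → no input occurs → does not occur.
Pipeline overpressure [OR]: Vent line lost=not, Relief train 2 inoperative=not → no input occurs → does not occur.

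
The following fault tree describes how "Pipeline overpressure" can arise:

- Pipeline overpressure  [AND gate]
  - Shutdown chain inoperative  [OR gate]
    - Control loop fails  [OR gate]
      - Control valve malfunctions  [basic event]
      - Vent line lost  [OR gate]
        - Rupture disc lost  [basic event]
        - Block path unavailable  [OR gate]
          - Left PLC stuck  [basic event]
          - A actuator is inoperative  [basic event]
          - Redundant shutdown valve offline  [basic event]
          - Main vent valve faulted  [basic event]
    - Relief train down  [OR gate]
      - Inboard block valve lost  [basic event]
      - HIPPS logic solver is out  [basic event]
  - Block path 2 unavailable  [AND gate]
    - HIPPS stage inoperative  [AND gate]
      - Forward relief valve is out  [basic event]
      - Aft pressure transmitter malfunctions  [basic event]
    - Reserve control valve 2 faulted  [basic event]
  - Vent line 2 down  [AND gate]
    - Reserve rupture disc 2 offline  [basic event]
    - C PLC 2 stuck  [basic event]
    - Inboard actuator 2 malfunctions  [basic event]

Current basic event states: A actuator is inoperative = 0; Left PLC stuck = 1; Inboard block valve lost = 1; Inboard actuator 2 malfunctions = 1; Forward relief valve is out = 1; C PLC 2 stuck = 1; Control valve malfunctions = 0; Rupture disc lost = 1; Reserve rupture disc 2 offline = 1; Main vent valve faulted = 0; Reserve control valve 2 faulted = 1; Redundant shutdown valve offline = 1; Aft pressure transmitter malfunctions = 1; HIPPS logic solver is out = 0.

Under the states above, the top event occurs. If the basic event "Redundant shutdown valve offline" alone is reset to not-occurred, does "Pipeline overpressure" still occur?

Yes

Counterfactual: set "Redundant shutdown valve offline" to not occurred.
Block path unavailable [OR]: Left PLC stuck=occurs, A actuator is inoperative=not, Redundant shutdown valve offline=not, Main vent valve faulted=not → at least one input occurs → occurs.
Vent line lost [OR]: Rupture disc lost=occurs, Block path unavailable=occurs → at least one input occurs → occurs.
Control loop fails [OR]: Control valve malfunctions=not, Vent line lost=occurs → at least one input occurs → occurs.
Relief train down [OR]: Inboard block valve lost=occurs, HIPPS logic solver is out=not → at least one input occurs → occurs.
Shutdown chain inoperative [OR]: Control loop fails=occurs, Relief train down=occurs → at least one input occurs → occurs.
HIPPS stage inoperative [AND]: Forward relief valve is out=occurs, Aft pressure transmitter malfunctions=occurs → all inputs occur → occurs.
Block path 2 unavailable [AND]: HIPPS stage inoperative=occurs, Reserve control valve 2 faulted=occurs → all inputs occur → occurs.
Vent line 2 down [AND]: Reserve rupture disc 2 offline=occurs, C PLC 2 stuck=occurs, Inboard actuator 2 malfunctions=occurs → all inputs occur → occurs.
Pipeline overpressure [AND]: Shutdown chain inoperative=occurs, Block path 2 unavailable=occurs, Vent line 2 down=occurs → all inputs occur → occurs.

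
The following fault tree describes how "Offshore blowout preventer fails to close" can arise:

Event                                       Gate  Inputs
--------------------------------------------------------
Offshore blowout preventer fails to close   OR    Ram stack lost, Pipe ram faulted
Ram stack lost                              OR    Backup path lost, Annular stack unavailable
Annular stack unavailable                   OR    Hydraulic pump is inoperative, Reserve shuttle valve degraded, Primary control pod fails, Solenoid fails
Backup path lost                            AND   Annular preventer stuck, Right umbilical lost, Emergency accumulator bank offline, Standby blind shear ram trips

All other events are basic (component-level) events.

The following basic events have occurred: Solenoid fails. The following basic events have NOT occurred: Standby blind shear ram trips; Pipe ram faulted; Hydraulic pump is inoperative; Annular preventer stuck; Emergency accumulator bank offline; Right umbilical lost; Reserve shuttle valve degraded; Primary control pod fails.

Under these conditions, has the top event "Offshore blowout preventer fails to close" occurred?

Backup path lost [AND]: Annular preventer stuck=not, Right umbilical lost=not, Emergency accumulator bank offline=not, Standby blind shear ram trips=not → not all inputs occur → does not occur.
Annular stack unavailable [OR]: Hydraulic pump is inoperative=not, Reserve shuttle valve degraded=not, Primary control pod fails=not, Solenoid fails=occurs → at least one input occurs → occurs.
Ram stack lost [OR]: Backup path lost=not, Annular stack unavailable=occurs → at least one input occurs → occurs.
Offshore blowout preventer fails to close [OR]: Ram stack lost=occurs, Pipe ram faulted=not → at least one input occurs → occurs.

Yes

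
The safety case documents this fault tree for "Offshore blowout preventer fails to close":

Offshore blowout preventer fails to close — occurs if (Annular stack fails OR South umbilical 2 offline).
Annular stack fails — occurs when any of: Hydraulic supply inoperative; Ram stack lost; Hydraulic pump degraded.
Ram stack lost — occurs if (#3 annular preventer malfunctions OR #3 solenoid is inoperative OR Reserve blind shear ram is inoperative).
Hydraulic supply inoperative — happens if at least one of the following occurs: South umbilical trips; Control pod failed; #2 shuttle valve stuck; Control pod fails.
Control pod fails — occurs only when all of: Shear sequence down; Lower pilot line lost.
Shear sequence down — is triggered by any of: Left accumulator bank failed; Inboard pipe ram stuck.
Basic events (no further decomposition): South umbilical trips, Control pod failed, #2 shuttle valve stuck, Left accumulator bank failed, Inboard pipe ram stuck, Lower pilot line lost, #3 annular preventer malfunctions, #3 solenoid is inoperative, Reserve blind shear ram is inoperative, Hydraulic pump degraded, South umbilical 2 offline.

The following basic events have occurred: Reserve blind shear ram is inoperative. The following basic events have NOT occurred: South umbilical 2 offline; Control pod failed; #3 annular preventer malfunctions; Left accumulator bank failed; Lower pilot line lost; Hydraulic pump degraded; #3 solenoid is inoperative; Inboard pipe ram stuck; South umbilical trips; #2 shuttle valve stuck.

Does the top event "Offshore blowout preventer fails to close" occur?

Shear sequence down [OR]: Left accumulator bank failed=not, Inboard pipe ram stuck=not → no input occurs → does not occur.
Control pod fails [AND]: Shear sequence down=not, Lower pilot line lost=not → not all inputs occur → does not occur.
Hydraulic supply inoperative [OR]: South umbilical trips=not, Control pod failed=not, #2 shuttle valve stuck=not, Control pod fails=not → no input occurs → does not occur.
Ram stack lost [OR]: #3 annular preventer malfunctions=not, #3 solenoid is inoperative=not, Reserve blind shear ram is inoperative=occurs → at least one input occurs → occurs.
Annular stack fails [OR]: Hydraulic supply inoperative=not, Ram stack lost=occurs, Hydraulic pump degraded=not → at least one input occurs → occurs.
Offshore blowout preventer fails to close [OR]: Annular stack fails=occurs, South umbilical 2 offline=not → at least one input occurs → occurs.

Yes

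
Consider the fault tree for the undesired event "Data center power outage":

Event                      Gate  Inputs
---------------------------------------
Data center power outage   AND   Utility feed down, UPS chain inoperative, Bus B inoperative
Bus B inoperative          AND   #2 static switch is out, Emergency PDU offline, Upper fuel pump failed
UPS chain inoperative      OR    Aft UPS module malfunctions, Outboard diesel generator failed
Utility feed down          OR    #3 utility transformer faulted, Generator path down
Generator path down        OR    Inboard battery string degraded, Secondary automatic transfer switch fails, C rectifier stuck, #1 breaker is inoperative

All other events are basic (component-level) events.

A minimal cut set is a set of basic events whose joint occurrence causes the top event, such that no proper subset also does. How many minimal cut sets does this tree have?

10

Generator path down [OR]: union of children's cut sets → 4 cut set(s).
Utility feed down [OR]: union of children's cut sets → 5 cut set(s).
UPS chain inoperative [OR]: union of children's cut sets → 2 cut set(s).
Bus B inoperative [AND]: one cut set from each child combined → 1 × 1 × 1 = 1 cut set(s).
Data center power outage [AND]: one cut set from each child combined → 5 × 2 × 1 = 10 cut set(s).
Minimal cut sets: {#2 static switch is out, #3 utility transformer faulted, Aft UPS module malfunctions, Emergency PDU offline, Upper fuel pump failed}; {#2 static switch is out, #3 utility transformer faulted, Emergency PDU offline, Outboard diesel generator failed, Upper fuel pump failed}; {#2 static switch is out, Aft UPS module malfunctions, Emergency PDU offline, Inboard battery string degraded, Upper fuel pump failed}; {#2 static switch is out, Emergency PDU offline, Inboard battery string degraded, Outboard diesel generator failed, Upper fuel pump failed}; {#2 static switch is out, Aft UPS module malfunctions, Emergency PDU offline, Secondary automatic transfer switch fails, Upper fuel pump failed}; {#2 static switch is out, Emergency PDU offline, Outboard diesel generator failed, Secondary automatic transfer switch fails, Upper fuel pump failed}; {#2 static switch is out, Aft UPS module malfunctions, C rectifier stuck, Emergency PDU offline, Upper fuel pump failed}; {#2 static switch is out, C rectifier stuck, Emergency PDU offline, Outboard diesel generator failed, Upper fuel pump failed}; {#1 breaker is inoperative, #2 static switch is out, Aft UPS module malfunctions, Emergency PDU offline, Upper fuel pump failed}; {#1 breaker is inoperative, #2 static switch is out, Emergency PDU offline, Outboard diesel generator failed, Upper fuel pump failed}.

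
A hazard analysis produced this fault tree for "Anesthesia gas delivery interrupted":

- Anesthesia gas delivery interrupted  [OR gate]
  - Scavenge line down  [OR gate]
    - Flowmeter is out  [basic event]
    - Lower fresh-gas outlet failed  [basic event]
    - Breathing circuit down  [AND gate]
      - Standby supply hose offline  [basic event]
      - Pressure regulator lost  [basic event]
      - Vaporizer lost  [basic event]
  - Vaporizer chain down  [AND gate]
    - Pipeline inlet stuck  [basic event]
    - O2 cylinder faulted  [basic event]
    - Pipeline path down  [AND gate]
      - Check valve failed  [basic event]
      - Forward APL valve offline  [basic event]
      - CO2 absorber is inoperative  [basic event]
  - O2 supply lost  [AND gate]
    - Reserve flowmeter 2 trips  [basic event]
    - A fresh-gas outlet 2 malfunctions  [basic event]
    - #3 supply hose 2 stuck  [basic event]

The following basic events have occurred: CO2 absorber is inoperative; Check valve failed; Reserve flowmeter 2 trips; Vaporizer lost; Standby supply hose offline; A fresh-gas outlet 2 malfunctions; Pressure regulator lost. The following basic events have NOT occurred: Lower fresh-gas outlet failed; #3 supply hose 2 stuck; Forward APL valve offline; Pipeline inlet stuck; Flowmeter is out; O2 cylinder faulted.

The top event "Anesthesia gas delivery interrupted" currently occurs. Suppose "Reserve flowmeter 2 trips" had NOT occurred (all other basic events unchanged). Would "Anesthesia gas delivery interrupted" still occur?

Counterfactual: set "Reserve flowmeter 2 trips" to not occurred.
Breathing circuit down [AND]: Standby supply hose offline=occurs, Pressure regulator lost=occurs, Vaporizer lost=occurs → all inputs occur → occurs.
Scavenge line down [OR]: Flowmeter is out=not, Lower fresh-gas outlet failed=not, Breathing circuit down=occurs → at least one input occurs → occurs.
Pipeline path down [AND]: Check valve failed=occurs, Forward APL valve offline=not, CO2 absorber is inoperative=occurs → not all inputs occur → does not occur.
Vaporizer chain down [AND]: Pipeline inlet stuck=not, O2 cylinder faulted=not, Pipeline path down=not → not all inputs occur → does not occur.
O2 supply lost [AND]: Reserve flowmeter 2 trips=not, A fresh-gas outlet 2 malfunctions=occurs, #3 supply hose 2 stuck=not → not all inputs occur → does not occur.
Anesthesia gas delivery interrupted [OR]: Scavenge line down=occurs, Vaporizer chain down=not, O2 supply lost=not → at least one input occurs → occurs.

Yes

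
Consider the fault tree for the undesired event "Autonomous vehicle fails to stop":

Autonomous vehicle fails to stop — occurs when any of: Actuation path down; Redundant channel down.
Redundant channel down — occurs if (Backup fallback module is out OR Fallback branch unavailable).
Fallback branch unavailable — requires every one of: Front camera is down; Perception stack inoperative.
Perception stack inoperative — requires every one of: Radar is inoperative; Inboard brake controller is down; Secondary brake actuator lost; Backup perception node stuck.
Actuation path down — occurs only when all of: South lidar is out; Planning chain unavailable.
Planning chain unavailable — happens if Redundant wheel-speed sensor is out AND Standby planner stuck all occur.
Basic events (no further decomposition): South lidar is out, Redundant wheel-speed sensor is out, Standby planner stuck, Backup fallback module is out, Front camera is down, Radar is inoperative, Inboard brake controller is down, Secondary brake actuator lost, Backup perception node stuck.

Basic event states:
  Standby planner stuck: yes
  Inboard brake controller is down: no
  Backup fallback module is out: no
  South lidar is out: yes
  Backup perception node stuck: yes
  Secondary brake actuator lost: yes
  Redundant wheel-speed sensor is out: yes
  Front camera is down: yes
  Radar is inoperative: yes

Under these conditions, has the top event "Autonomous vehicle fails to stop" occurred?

Planning chain unavailable [AND]: Redundant wheel-speed sensor is out=occurs, Standby planner stuck=occurs → all inputs occur → occurs.
Actuation path down [AND]: South lidar is out=occurs, Planning chain unavailable=occurs → all inputs occur → occurs.
Perception stack inoperative [AND]: Radar is inoperative=occurs, Inboard brake controller is down=not, Secondary brake actuator lost=occurs, Backup perception node stuck=occurs → not all inputs occur → does not occur.
Fallback branch unavailable [AND]: Front camera is down=occurs, Perception stack inoperative=not → not all inputs occur → does not occur.
Redundant channel down [OR]: Backup fallback module is out=not, Fallback branch unavailable=not → no input occurs → does not occur.
Autonomous vehicle fails to stop [OR]: Actuation path down=occurs, Redundant channel down=not → at least one input occurs → occurs.

Yes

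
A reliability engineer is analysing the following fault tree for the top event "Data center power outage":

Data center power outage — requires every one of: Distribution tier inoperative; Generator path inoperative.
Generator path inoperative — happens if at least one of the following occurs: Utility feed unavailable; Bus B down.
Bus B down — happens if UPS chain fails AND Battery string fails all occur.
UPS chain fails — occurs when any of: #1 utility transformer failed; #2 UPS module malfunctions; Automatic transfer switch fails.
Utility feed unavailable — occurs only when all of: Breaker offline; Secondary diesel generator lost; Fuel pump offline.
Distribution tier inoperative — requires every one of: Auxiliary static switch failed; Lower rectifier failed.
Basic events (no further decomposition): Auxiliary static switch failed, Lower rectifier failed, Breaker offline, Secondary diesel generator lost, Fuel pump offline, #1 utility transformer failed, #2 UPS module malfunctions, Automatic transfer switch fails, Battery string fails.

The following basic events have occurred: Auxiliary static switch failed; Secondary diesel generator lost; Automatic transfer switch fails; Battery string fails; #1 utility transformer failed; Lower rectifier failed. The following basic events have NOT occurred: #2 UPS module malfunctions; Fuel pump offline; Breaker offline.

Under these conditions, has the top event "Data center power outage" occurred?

Distribution tier inoperative [AND]: Auxiliary static switch failed=occurs, Lower rectifier failed=occurs → all inputs occur → occurs.
Utility feed unavailable [AND]: Breaker offline=not, Secondary diesel generator lost=occurs, Fuel pump offline=not → not all inputs occur → does not occur.
UPS chain fails [OR]: #1 utility transformer failed=occurs, #2 UPS module malfunctions=not, Automatic transfer switch fails=occurs → at least one input occurs → occurs.
Bus B down [AND]: UPS chain fails=occurs, Battery string fails=occurs → all inputs occur → occurs.
Generator path inoperative [OR]: Utility feed unavailable=not, Bus B down=occurs → at least one input occurs → occurs.
Data center power outage [AND]: Distribution tier inoperative=occurs, Generator path inoperative=occurs → all inputs occur → occurs.

Yes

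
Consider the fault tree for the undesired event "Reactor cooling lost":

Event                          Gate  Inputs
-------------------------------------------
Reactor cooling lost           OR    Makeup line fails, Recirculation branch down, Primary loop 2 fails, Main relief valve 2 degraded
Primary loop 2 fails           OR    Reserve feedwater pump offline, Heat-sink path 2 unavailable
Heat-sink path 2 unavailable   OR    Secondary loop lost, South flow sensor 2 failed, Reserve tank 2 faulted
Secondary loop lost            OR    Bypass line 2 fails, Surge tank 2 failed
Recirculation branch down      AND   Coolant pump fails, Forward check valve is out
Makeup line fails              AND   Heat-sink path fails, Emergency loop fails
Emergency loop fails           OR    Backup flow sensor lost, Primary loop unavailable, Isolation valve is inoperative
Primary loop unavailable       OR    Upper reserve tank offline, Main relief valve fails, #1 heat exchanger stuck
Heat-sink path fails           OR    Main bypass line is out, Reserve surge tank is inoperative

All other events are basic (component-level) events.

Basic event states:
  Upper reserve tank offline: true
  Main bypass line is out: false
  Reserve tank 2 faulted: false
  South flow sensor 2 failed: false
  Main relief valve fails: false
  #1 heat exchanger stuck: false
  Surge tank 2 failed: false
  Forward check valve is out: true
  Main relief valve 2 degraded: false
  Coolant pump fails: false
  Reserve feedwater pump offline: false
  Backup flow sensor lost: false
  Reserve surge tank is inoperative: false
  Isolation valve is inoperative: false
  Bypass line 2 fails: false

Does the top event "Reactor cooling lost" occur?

Heat-sink path fails [OR]: Main bypass line is out=not, Reserve surge tank is inoperative=not → no input occurs → does not occur.
Primary loop unavailable [OR]: Upper reserve tank offline=occurs, Main relief valve fails=not, #1 heat exchanger stuck=not → at least one input occurs → occurs.
Emergency loop fails [OR]: Backup flow sensor lost=not, Primary loop unavailable=occurs, Isolation valve is inoperative=not → at least one input occurs → occurs.
Makeup line fails [AND]: Heat-sink path fails=not, Emergency loop fails=occurs → not all inputs occur → does not occur.
Recirculation branch down [AND]: Coolant pump fails=not, Forward check valve is out=occurs → not all inputs occur → does not occur.
Secondary loop lost [OR]: Bypass line 2 fails=not, Surge tank 2 failed=not → no input occurs → does not occur.
Heat-sink path 2 unavailable [OR]: Secondary loop lost=not, South flow sensor 2 failed=not, Reserve tank 2 faulted=not → no input occurs → does not occur.
Primary loop 2 fails [OR]: Reserve feedwater pump offline=not, Heat-sink path 2 unavailable=not → no input occurs → does not occur.
Reactor cooling lost [OR]: Makeup line fails=not, Recirculation branch down=not, Primary loop 2 fails=not, Main relief valve 2 degraded=not → no input occurs → does not occur.

No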